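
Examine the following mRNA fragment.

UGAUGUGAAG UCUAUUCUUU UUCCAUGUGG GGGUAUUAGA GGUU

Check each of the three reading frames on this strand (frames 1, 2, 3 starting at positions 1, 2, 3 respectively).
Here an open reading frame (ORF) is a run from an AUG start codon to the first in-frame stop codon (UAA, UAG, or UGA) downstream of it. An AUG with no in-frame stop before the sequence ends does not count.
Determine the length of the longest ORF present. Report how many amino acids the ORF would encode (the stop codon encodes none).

Frame 1: UGA UGU GAA GUC UAU UCU UUU UCC AUG UGG GGG UAU UAG AGG — AUG at 25, stop UAG at 37 → 15 nt.
Frame 2: GAU GUG AAG UCU AUU CUU UUU CCA UGU GGG GGU AUU AGA GGU — no AUG→stop ORF.
Frame 3: AUG UGA AGU CUA UUC UUU UUC CAU GUG GGG GUA UUA GAG GUU — AUG at 3, stop UGA at 6 → 6 nt.
Longest: frame 1, positions 25–39, 15 nt = 5 codons = 4 aa. → 4 amino acids.

4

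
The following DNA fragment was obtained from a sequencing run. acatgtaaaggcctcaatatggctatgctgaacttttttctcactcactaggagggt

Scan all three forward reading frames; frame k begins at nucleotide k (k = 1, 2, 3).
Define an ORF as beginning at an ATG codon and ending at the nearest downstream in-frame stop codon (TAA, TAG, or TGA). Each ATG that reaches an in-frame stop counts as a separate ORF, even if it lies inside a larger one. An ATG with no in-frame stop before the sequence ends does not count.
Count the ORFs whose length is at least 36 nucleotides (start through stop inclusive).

Frame 1: ACA TGT AAA GGC CTC AAT ATG GCT ATG CTG AAC TTT TTT CTC ACT CAC TAG GAG GGT — ATG at 19, stop TAG at 49 → 33 nt; ATG at 25, stop TAG at 49 → 27 nt.
Frame 2: CAT GTA AAG GCC TCA ATA TGG CTA TGC TGA ACT TTT TTC TCA CTC ACT AGG AGG — no ATG→stop ORF.
Frame 3: ATG TAA AGG CCT CAA TAT GGC TAT GCT GAA CTT TTT TCT CAC TCA CTA GGA GGG — ATG at 3, stop TAA at 6 → 6 nt.
No ORF reaches 36 nucleotides. Count = 0.

0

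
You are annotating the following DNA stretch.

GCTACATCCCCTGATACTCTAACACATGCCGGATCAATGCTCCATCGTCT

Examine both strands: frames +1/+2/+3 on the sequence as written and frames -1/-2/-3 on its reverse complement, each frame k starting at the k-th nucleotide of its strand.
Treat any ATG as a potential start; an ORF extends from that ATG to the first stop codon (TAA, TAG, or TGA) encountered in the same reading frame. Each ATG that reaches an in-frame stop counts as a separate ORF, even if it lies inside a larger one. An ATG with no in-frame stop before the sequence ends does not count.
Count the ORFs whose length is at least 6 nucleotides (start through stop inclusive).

Reverse complement (5'→3'): AGACGATGGAGCATTGATCCGGCATGTGTTAGAGTATCAGGGGATGTAGC
Frame +1: GCT ACA TCC CCT GAT ACT CTA ACA CAT GCC GGA TCA ATG CTC CAT CGT — no ATG→stop ORF.
Frame +2: CTA CAT CCC CTG ATA CTC TAA CAC ATG CCG GAT CAA TGC TCC ATC GTC — no ATG→stop ORF.
Frame +3: TAC ATC CCC TGA TAC TCT AAC ACA TGC CGG ATC AAT GCT CCA TCG TCT — no ATG→stop ORF.
Frame -1: AGA CGA TGG AGC ATT GAT CCG GCA TGT GTT AGA GTA TCA GGG GAT GTA — no ATG→stop ORF.
Frame -2: GAC GAT GGA GCA TTG ATC CGG CAT GTG TTA GAG TAT CAG GGG ATG TAG — ATG at 44, stop TAG at 47 → 6 nt.
Frame -3: ACG ATG GAG CAT TGA TCC GGC ATG TGT TAG AGT ATC AGG GGA TGT AGC — ATG at 6, stop TGA at 15 → 12 nt; ATG at 24, stop TAG at 30 → 9 nt.
ORFs ≥ 6 nucleotides: frame -2 44–49 (6 nucleotides), frame -3 6–17 (12 nucleotides), frame -3 24–32 (9 nucleotides). Count = 3.

3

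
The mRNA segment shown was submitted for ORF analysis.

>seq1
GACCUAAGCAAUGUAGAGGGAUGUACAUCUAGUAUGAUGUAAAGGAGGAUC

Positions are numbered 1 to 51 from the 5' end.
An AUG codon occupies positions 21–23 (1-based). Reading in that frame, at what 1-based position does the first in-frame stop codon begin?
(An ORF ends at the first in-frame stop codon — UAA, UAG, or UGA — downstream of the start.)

Codons from position 21: AUG (21–23), UAC (24–26), AUC (27–29), UAG (30–32).
UAG is a stop codon; it begins at position 30.

30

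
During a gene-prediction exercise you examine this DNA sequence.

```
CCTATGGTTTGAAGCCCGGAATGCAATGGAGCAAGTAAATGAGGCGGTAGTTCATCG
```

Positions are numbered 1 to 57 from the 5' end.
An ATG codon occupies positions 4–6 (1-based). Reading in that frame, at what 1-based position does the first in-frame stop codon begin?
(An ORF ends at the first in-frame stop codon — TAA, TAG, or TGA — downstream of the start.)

10

Codons from position 4: ATG (4–6), GTT (7–9), TGA (10–12).
TGA is a stop codon; it begins at position 10.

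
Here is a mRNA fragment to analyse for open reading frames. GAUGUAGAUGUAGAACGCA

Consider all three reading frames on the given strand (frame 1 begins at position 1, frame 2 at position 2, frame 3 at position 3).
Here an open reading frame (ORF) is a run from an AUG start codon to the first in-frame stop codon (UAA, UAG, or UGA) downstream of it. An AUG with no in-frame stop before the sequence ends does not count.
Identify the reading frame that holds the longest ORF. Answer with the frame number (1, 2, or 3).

Frame 1: GAU GUA GAU GUA GAA CGC — no AUG→stop ORF.
Frame 2: AUG UAG AUG UAG AAC GCA — AUG at 2, stop UAG at 5 → 6 nt; AUG at 8, stop UAG at 11 → 6 nt.
Frame 3: UGU AGA UGU AGA ACG — no AUG→stop ORF.
Longest ORF is 6 nt in frame 2 (positions 2–7).

2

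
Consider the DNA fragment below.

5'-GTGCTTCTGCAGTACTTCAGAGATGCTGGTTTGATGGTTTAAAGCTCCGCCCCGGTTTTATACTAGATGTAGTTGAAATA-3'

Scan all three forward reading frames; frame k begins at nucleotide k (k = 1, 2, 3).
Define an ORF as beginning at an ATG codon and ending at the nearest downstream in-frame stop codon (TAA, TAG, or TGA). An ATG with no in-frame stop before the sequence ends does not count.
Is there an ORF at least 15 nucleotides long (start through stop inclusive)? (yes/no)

Frame 1: GTG CTT CTG CAG TAC TTC AGA GAT GCT GGT TTG ATG GTT TAA AGC TCC GCC CCG GTT TTA TAC TAG ATG TAG TTG AAA — ATG at 34, stop TAA at 40 → 9 nt; ATG at 67, stop TAG at 70 → 6 nt.
Frame 2: TGC TTC TGC AGT ACT TCA GAG ATG CTG GTT TGA TGG TTT AAA GCT CCG CCC CGG TTT TAT ACT AGA TGT AGT TGA AAT — ATG at 23, stop TGA at 32 → 12 nt.
Frame 3: GCT TCT GCA GTA CTT CAG AGA TGC TGG TTT GAT GGT TTA AAG CTC CGC CCC GGT TTT ATA CTA GAT GTA GTT GAA ATA — no ATG→stop ORF.
Largest ORF found is 12 nucleotides < 15, so no.

no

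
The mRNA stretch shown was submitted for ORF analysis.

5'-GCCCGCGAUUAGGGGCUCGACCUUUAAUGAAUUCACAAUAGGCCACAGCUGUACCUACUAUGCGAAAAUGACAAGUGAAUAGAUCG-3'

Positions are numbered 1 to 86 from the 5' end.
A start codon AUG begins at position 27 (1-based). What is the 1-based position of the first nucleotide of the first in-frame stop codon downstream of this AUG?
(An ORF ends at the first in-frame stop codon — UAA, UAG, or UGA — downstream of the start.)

Codons from position 27: AUG (27–29), AAU (30–32), UCA (33–35), CAA (36–38), UAG (39–41).
UAG is a stop codon; it begins at position 39.

39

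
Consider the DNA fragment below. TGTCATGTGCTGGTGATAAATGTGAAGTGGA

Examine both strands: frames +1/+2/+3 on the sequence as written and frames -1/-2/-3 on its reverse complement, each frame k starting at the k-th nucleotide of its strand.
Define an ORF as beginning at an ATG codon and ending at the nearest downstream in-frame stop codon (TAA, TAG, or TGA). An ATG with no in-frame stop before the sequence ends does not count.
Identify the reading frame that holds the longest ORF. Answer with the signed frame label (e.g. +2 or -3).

+2

Reverse complement (5'→3'): TCCACTTCACATTTATCACCAGCACATGACA
Frame +1: TGT CAT GTG CTG GTG ATA AAT GTG AAG TGG — no ATG→stop ORF.
Frame +2: GTC ATG TGC TGG TGA TAA ATG TGA AGT GGA — ATG at 5, stop TGA at 14 → 12 nt; ATG at 20, stop TGA at 23 → 6 nt.
Frame +3: TCA TGT GCT GGT GAT AAA TGT GAA GTG — no ATG→stop ORF.
Frame -1: TCC ACT TCA CAT TTA TCA CCA GCA CAT GAC — no ATG→stop ORF.
Frame -2: CCA CTT CAC ATT TAT CAC CAG CAC ATG ACA — no ATG→stop ORF.
Frame -3: CAC TTC ACA TTT ATC ACC AGC ACA TGA — no ATG→stop ORF.
Longest ORF is 12 nt in frame +2 (positions 5–16).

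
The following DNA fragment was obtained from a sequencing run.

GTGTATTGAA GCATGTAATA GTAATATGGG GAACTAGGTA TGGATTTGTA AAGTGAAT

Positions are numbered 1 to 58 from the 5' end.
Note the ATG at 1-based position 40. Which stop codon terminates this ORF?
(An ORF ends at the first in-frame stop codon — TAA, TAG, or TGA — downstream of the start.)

Codons from position 40: ATG (40–42), GAT (43–45), TTG (46–48), TAA (49–51).
The first in-frame stop codon is TAA.

TAA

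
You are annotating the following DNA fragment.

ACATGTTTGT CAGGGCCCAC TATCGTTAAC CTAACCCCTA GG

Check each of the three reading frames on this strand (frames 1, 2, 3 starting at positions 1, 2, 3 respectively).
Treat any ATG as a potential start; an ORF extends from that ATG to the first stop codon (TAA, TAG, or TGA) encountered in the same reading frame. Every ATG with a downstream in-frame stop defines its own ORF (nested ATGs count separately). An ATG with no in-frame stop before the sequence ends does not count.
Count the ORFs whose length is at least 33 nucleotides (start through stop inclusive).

0

Frame 1: ACA TGT TTG TCA GGG CCC ACT ATC GTT AAC CTA ACC CCT AGG — no ATG→stop ORF.
Frame 2: CAT GTT TGT CAG GGC CCA CTA TCG TTA ACC TAA CCC CTA — no ATG→stop ORF.
Frame 3: ATG TTT GTC AGG GCC CAC TAT CGT TAA CCT AAC CCC TAG — ATG at 3, stop TAA at 27 → 27 nt.
No ORF reaches 33 nucleotides. Count = 0.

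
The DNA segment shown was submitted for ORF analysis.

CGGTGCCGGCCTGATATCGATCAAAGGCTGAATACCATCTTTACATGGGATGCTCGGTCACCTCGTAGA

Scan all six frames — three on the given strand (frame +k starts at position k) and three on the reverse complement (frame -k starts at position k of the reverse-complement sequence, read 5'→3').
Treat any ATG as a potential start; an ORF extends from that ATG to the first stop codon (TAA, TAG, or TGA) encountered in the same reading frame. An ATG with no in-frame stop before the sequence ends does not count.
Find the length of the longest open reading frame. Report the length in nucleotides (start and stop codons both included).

24

Reverse complement (5'→3'): TCTACGAGGTGACCGAGCATCCCATGTAAAGATGGTATTCAGCCTTTGATCGATATCAGGCCGGCACCG
Frame +1: CGG TGC CGG CCT GAT ATC GAT CAA AGG CTG AAT ACC ATC TTT ACA TGG GAT GCT CGG TCA CCT CGT AGA — no ATG→stop ORF.
Frame +2: GGT GCC GGC CTG ATA TCG ATC AAA GGC TGA ATA CCA TCT TTA CAT GGG ATG CTC GGT CAC CTC GTA — no ATG→stop ORF.
Frame +3: GTG CCG GCC TGA TAT CGA TCA AAG GCT GAA TAC CAT CTT TAC ATG GGA TGC TCG GTC ACC TCG TAG — ATG at 45, stop TAG at 66 → 24 nt.
Frame -1: TCT ACG AGG TGA CCG AGC ATC CCA TGT AAA GAT GGT ATT CAG CCT TTG ATC GAT ATC AGG CCG GCA CCG — no ATG→stop ORF.
Frame -2: CTA CGA GGT GAC CGA GCA TCC CAT GTA AAG ATG GTA TTC AGC CTT TGA TCG ATA TCA GGC CGG CAC — ATG at 32, stop TGA at 47 → 18 nt.
Frame -3: TAC GAG GTG ACC GAG CAT CCC ATG TAA AGA TGG TAT TCA GCC TTT GAT CGA TAT CAG GCC GGC ACC — ATG at 24, stop TAA at 27 → 6 nt.
Longest: frame +3, positions 45–68, 24 nt = 8 codons = 7 aa. → 24 nucleotides.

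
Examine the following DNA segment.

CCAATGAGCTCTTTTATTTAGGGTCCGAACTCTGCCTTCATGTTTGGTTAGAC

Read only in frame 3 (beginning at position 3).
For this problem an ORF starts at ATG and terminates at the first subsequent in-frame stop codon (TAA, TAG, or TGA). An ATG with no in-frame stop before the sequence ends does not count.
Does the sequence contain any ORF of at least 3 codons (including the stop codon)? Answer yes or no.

Frame 3: AAT GAG CTC TTT TAT TTA GGG TCC GAA CTC TGC CTT CAT GTT TGG TTA GAC — no ATG→stop ORF.
Largest ORF found is 0 codons < 3, so no.

no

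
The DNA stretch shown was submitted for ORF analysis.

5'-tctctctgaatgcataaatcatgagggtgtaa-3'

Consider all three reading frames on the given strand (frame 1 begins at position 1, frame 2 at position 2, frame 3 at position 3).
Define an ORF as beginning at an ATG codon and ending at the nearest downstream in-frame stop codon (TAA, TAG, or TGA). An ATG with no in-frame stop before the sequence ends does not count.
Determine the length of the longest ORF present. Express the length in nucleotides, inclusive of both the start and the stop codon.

Frame 1: TCT CTC TGA ATG CAT AAA TCA TGA GGG TGT — ATG at 10, stop TGA at 22 → 15 nt.
Frame 2: CTC TCT GAA TGC ATA AAT CAT GAG GGT GTA — no ATG→stop ORF.
Frame 3: TCT CTG AAT GCA TAA ATC ATG AGG GTG TAA — ATG at 21, stop TAA at 30 → 12 nt.
Longest: frame 1, positions 10–24, 15 nt = 5 codons = 4 aa. → 15 nucleotides.

15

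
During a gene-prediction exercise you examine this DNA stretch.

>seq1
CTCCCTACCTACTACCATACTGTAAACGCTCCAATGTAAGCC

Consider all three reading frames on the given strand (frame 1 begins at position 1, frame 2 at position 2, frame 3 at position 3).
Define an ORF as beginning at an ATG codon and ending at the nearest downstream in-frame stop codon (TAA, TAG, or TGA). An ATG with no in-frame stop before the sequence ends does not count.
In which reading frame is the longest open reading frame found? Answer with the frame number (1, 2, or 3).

1

Frame 1: CTC CCT ACC TAC TAC CAT ACT GTA AAC GCT CCA ATG TAA GCC — ATG at 34, stop TAA at 37 → 6 nt.
Frame 2: TCC CTA CCT ACT ACC ATA CTG TAA ACG CTC CAA TGT AAG — no ATG→stop ORF.
Frame 3: CCC TAC CTA CTA CCA TAC TGT AAA CGC TCC AAT GTA AGC — no ATG→stop ORF.
Longest ORF is 6 nt in frame 1 (positions 34–39).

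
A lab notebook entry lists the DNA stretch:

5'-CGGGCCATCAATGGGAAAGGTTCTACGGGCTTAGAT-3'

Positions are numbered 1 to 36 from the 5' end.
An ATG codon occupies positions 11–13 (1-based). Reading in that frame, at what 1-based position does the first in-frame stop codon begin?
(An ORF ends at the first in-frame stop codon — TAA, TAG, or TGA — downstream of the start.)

32

Codons from position 11: ATG (11–13), GGA (14–16), AAG (17–19), GTT (20–22), CTA (23–25), CGG (26–28), GCT (29–31), TAG (32–34).
TAG is a stop codon; it begins at position 32.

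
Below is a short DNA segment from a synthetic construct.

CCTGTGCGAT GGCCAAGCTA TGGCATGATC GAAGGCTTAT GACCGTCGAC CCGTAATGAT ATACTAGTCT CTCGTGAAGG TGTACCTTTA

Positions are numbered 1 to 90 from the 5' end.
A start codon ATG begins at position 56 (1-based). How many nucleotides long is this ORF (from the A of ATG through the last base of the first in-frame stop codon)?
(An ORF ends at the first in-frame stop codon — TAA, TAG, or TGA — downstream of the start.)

Codons from position 56: ATG (56–58), ATA (59–61), TAC (62–64), TAG (65–67).
TAG is the first in-frame stop; ORF spans 56–67, 12 nucleotides.

12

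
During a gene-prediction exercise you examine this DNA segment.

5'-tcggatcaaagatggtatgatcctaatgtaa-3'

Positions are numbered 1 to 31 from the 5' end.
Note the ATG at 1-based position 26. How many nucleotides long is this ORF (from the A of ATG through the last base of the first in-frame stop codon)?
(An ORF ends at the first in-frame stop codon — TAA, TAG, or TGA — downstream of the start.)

6

Codons from position 26: ATG (26–28), TAA (29–31).
TAA is the first in-frame stop; ORF spans 26–31, 6 nucleotides.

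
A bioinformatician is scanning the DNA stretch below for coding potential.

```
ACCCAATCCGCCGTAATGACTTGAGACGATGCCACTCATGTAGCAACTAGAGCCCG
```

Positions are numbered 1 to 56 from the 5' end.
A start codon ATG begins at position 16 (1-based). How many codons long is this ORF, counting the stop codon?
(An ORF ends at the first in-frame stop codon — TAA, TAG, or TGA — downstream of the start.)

Codons from position 16: ATG (16–18), ACT (19–21), TGA (22–24).
TGA is the first in-frame stop; that's 3 codons including the stop.

3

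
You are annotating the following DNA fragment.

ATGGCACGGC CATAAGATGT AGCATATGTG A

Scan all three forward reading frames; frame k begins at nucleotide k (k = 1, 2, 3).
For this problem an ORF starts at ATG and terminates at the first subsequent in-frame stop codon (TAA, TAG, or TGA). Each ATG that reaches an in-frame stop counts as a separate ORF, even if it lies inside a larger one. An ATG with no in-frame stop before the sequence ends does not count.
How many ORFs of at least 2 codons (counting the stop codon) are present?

Frame 1: ATG GCA CGG CCA TAA GAT GTA GCA TAT GTG — ATG at 1, stop TAA at 13 → 15 nt.
Frame 2: TGG CAC GGC CAT AAG ATG TAG CAT ATG TGA — ATG at 17, stop TAG at 20 → 6 nt; ATG at 26, stop TGA at 29 → 6 nt.
Frame 3: GGC ACG GCC ATA AGA TGT AGC ATA TGT — no ATG→stop ORF.
ORFs ≥ 2 codons: frame 1 1–15 (5 codons), frame 2 17–22 (2 codons), frame 2 26–31 (2 codons). Count = 3.

3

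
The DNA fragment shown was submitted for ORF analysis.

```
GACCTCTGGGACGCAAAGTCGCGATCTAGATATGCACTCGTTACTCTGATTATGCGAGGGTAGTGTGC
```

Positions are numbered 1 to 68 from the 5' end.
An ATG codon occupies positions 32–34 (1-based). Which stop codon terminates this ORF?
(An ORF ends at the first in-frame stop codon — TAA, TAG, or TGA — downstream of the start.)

Codons from position 32: ATG (32–34), CAC (35–37), TCG (38–40), TTA (41–43), CTC (44–46), TGA (47–49).
The first in-frame stop codon is TGA.

TGA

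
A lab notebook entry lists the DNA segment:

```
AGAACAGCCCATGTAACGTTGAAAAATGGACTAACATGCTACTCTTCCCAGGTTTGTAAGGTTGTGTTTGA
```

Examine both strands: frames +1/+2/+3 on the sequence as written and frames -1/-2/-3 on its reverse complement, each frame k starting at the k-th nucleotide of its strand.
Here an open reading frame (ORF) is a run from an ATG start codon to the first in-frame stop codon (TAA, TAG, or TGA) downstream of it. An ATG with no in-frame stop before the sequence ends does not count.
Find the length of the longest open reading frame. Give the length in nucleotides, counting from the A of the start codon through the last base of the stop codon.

24

Reverse complement (5'→3'): TCAAACACAACCTTACAAACCTGGGAAGAGTAGCATGTTAGTCCATTTTTCAACGTTACATGGGCTGTTCT
Frame +1: AGA ACA GCC CAT GTA ACG TTG AAA AAT GGA CTA ACA TGC TAC TCT TCC CAG GTT TGT AAG GTT GTG TTT — no ATG→stop ORF.
Frame +2: GAA CAG CCC ATG TAA CGT TGA AAA ATG GAC TAA CAT GCT ACT CTT CCC AGG TTT GTA AGG TTG TGT TTG — ATG at 11, stop TAA at 14 → 6 nt; ATG at 26, stop TAA at 32 → 9 nt.
Frame +3: AAC AGC CCA TGT AAC GTT GAA AAA TGG ACT AAC ATG CTA CTC TTC CCA GGT TTG TAA GGT TGT GTT TGA — ATG at 36, stop TAA at 57 → 24 nt.
Frame -1: TCA AAC ACA ACC TTA CAA ACC TGG GAA GAG TAG CAT GTT AGT CCA TTT TTC AAC GTT ACA TGG GCT GTT — no ATG→stop ORF.
Frame -2: CAA ACA CAA CCT TAC AAA CCT GGG AAG AGT AGC ATG TTA GTC CAT TTT TCA ACG TTA CAT GGG CTG TTC — no ATG→stop ORF.
Frame -3: AAA CAC AAC CTT ACA AAC CTG GGA AGA GTA GCA TGT TAG TCC ATT TTT CAA CGT TAC ATG GGC TGT TCT — no ATG→stop ORF.
Longest: frame +3, positions 36–59, 24 nt = 8 codons = 7 aa. → 24 nucleotides.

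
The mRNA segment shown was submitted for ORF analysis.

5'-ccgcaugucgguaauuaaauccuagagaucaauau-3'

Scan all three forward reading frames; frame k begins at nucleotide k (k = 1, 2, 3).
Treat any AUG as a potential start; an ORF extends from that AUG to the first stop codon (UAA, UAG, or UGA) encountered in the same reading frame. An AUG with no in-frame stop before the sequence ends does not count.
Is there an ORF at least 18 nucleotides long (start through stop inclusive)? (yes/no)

yes

Frame 1: CCG CAU GUC GGU AAU UAA AUC CUA GAG AUC AAU — no AUG→stop ORF.
Frame 2: CGC AUG UCG GUA AUU AAA UCC UAG AGA UCA AUA — AUG at 5, stop UAG at 23 → 21 nt.
Frame 3: GCA UGU CGG UAA UUA AAU CCU AGA GAU CAA UAU — no AUG→stop ORF.
Frame 2 has an ORF of 21 nucleotides (positions 5–25) ≥ 18, so yes.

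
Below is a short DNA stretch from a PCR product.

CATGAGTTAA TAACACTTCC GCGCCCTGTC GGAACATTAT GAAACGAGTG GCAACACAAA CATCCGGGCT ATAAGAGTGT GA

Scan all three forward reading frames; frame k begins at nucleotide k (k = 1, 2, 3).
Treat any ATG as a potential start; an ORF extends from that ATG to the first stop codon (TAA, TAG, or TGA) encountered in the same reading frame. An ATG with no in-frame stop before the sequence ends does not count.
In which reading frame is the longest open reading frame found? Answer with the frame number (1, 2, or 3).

3

Frame 1: CAT GAG TTA ATA ACA CTT CCG CGC CCT GTC GGA ACA TTA TGA AAC GAG TGG CAA CAC AAA CAT CCG GGC TAT AAG AGT GTG — no ATG→stop ORF.
Frame 2: ATG AGT TAA TAA CAC TTC CGC GCC CTG TCG GAA CAT TAT GAA ACG AGT GGC AAC ACA AAC ATC CGG GCT ATA AGA GTG TGA — ATG at 2, stop TAA at 8 → 9 nt.
Frame 3: TGA GTT AAT AAC ACT TCC GCG CCC TGT CGG AAC ATT ATG AAA CGA GTG GCA ACA CAA ACA TCC GGG CTA TAA GAG TGT — ATG at 39, stop TAA at 72 → 36 nt.
Longest ORF is 36 nt in frame 3 (positions 39–74).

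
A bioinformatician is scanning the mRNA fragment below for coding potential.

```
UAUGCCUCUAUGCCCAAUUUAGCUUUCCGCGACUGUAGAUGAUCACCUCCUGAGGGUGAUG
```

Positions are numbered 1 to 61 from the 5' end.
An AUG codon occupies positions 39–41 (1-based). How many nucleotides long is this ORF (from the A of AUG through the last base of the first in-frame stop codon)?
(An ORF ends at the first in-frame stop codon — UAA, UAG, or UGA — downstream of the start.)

15

Codons from position 39: AUG (39–41), AUC (42–44), ACC (45–47), UCC (48–50), UGA (51–53).
UGA is the first in-frame stop; ORF spans 39–53, 15 nucleotides.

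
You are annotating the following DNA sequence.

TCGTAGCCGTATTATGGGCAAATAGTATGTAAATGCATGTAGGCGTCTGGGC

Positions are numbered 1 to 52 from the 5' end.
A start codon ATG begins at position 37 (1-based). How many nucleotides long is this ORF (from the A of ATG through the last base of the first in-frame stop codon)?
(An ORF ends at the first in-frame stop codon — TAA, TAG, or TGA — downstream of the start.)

Codons from position 37: ATG (37–39), TAG (40–42).
TAG is the first in-frame stop; ORF spans 37–42, 6 nucleotides.

6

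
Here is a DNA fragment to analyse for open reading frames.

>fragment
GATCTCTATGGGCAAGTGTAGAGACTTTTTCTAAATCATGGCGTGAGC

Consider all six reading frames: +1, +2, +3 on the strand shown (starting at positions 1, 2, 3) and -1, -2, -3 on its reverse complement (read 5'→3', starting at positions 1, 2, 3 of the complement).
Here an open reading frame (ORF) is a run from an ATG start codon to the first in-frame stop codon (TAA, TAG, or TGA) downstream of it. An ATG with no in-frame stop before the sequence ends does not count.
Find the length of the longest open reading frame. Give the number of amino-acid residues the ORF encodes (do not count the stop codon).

Reverse complement (5'→3'): GCTCACGCCATGATTTAGAAAAAGTCTCTACACTTGCCCATAGAGATC
Frame +1: GAT CTC TAT GGG CAA GTG TAG AGA CTT TTT CTA AAT CAT GGC GTG AGC — no ATG→stop ORF.
Frame +2: ATC TCT ATG GGC AAG TGT AGA GAC TTT TTC TAA ATC ATG GCG TGA — ATG at 8, stop TAA at 32 → 27 nt; ATG at 38, stop TGA at 44 → 9 nt.
Frame +3: TCT CTA TGG GCA AGT GTA GAG ACT TTT TCT AAA TCA TGG CGT GAG — no ATG→stop ORF.
Frame -1: GCT CAC GCC ATG ATT TAG AAA AAG TCT CTA CAC TTG CCC ATA GAG ATC — ATG at 10, stop TAG at 16 → 9 nt.
Frame -2: CTC ACG CCA TGA TTT AGA AAA AGT CTC TAC ACT TGC CCA TAG AGA — no ATG→stop ORF.
Frame -3: TCA CGC CAT GAT TTA GAA AAA GTC TCT ACA CTT GCC CAT AGA GAT — no ATG→stop ORF.
Longest: frame +2, positions 8–34, 27 nt = 9 codons = 8 aa. → 8 amino acids.

8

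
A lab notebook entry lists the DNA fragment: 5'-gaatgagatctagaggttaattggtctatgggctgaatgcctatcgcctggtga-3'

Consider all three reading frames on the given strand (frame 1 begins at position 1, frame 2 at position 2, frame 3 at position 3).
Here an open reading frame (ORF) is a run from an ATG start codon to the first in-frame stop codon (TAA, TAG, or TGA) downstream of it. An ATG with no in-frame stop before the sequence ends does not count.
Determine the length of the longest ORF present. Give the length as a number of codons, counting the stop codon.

Frame 1: GAA TGA GAT CTA GAG GTT AAT TGG TCT ATG GGC TGA ATG CCT ATC GCC TGG TGA — ATG at 28, stop TGA at 34 → 9 nt; ATG at 37, stop TGA at 52 → 18 nt.
Frame 2: AAT GAG ATC TAG AGG TTA ATT GGT CTA TGG GCT GAA TGC CTA TCG CCT GGT — no ATG→stop ORF.
Frame 3: ATG AGA TCT AGA GGT TAA TTG GTC TAT GGG CTG AAT GCC TAT CGC CTG GTG — ATG at 3, stop TAA at 18 → 18 nt.
Longest: frame 1, positions 37–54, 18 nt = 6 codons = 5 aa. → 6 codons.

6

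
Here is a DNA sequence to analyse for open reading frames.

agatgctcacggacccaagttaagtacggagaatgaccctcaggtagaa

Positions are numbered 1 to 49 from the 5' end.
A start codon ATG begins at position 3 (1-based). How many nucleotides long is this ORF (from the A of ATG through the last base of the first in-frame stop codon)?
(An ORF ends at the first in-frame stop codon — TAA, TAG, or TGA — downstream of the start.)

Codons from position 3: ATG (3–5), CTC (6–8), ACG (9–11), GAC (12–14), CCA (15–17), AGT (18–20), TAA (21–23).
TAA is the first in-frame stop; ORF spans 3–23, 21 nucleotides.

21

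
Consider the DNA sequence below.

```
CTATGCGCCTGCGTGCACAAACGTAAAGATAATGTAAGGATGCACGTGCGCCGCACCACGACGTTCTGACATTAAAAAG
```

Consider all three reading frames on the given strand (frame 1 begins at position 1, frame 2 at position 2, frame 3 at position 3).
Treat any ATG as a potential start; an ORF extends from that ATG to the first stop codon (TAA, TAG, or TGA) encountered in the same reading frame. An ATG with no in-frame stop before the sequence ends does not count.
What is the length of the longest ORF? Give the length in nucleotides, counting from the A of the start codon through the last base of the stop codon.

30

Frame 1: CTA TGC GCC TGC GTG CAC AAA CGT AAA GAT AAT GTA AGG ATG CAC GTG CGC CGC ACC ACG ACG TTC TGA CAT TAA AAA — ATG at 40, stop TGA at 67 → 30 nt.
Frame 2: TAT GCG CCT GCG TGC ACA AAC GTA AAG ATA ATG TAA GGA TGC ACG TGC GCC GCA CCA CGA CGT TCT GAC ATT AAA AAG — ATG at 32, stop TAA at 35 → 6 nt.
Frame 3: ATG CGC CTG CGT GCA CAA ACG TAA AGA TAA TGT AAG GAT GCA CGT GCG CCG CAC CAC GAC GTT CTG ACA TTA AAA — ATG at 3, stop TAA at 24 → 24 nt.
Longest: frame 1, positions 40–69, 30 nt = 10 codons = 9 aa. → 30 nucleotides.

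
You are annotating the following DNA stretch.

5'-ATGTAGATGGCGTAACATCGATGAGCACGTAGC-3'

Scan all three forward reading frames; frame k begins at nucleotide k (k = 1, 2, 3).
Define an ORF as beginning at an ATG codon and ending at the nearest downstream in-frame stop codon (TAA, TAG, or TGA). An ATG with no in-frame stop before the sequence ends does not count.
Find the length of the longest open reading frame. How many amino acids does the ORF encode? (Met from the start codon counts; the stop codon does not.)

Frame 1: ATG TAG ATG GCG TAA CAT CGA TGA GCA CGT AGC — ATG at 1, stop TAG at 4 → 6 nt; ATG at 7, stop TAA at 13 → 9 nt.
Frame 2: TGT AGA TGG CGT AAC ATC GAT GAG CAC GTA — no ATG→stop ORF.
Frame 3: GTA GAT GGC GTA ACA TCG ATG AGC ACG TAG — ATG at 21, stop TAG at 30 → 12 nt.
Longest: frame 3, positions 21–32, 12 nt = 4 codons = 3 aa. → 3 amino acids.

3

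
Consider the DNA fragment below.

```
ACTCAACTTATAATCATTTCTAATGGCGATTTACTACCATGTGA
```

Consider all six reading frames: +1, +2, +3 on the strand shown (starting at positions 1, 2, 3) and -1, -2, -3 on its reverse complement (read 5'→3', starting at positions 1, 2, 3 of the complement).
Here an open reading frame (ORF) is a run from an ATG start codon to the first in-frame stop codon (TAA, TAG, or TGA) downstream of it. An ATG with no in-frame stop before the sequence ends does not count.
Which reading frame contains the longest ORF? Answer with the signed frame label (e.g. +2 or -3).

Reverse complement (5'→3'): TCACATGGTAGTAAATCGCCATTAGAAATGATTATAAGTTGAGT
Frame +1: ACT CAA CTT ATA ATC ATT TCT AAT GGC GAT TTA CTA CCA TGT — no ATG→stop ORF.
Frame +2: CTC AAC TTA TAA TCA TTT CTA ATG GCG ATT TAC TAC CAT GTG — no ATG→stop ORF.
Frame +3: TCA ACT TAT AAT CAT TTC TAA TGG CGA TTT ACT ACC ATG TGA — ATG at 39, stop TGA at 42 → 6 nt.
Frame -1: TCA CAT GGT AGT AAA TCG CCA TTA GAA ATG ATT ATA AGT TGA — ATG at 28, stop TGA at 40 → 15 nt.
Frame -2: CAC ATG GTA GTA AAT CGC CAT TAG AAA TGA TTA TAA GTT GAG — ATG at 5, stop TAG at 23 → 21 nt.
Frame -3: ACA TGG TAG TAA ATC GCC ATT AGA AAT GAT TAT AAG TTG AGT — no ATG→stop ORF.
Longest ORF is 21 nt in frame -2 (positions 5–25).

-2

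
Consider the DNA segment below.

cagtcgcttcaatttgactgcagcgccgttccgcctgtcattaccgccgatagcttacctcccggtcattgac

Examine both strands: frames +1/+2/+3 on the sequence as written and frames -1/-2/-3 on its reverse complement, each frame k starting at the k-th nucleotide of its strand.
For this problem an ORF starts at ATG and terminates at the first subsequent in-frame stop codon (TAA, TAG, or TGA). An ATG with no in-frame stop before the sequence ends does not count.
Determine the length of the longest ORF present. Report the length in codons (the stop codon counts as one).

Reverse complement (5'→3'): GTCAATGACCGGGAGGTAAGCTATCGGCGGTAATGACAGGCGGAACGGCGCTGCAGTCAAATTGAAGCGACTG
Frame +1: CAG TCG CTT CAA TTT GAC TGC AGC GCC GTT CCG CCT GTC ATT ACC GCC GAT AGC TTA CCT CCC GGT CAT TGA — no ATG→stop ORF.
Frame +2: AGT CGC TTC AAT TTG ACT GCA GCG CCG TTC CGC CTG TCA TTA CCG CCG ATA GCT TAC CTC CCG GTC ATT GAC — no ATG→stop ORF.
Frame +3: GTC GCT TCA ATT TGA CTG CAG CGC CGT TCC GCC TGT CAT TAC CGC CGA TAG CTT ACC TCC CGG TCA TTG — no ATG→stop ORF.
Frame -1: GTC AAT GAC CGG GAG GTA AGC TAT CGG CGG TAA TGA CAG GCG GAA CGG CGC TGC AGT CAA ATT GAA GCG ACT — no ATG→stop ORF.
Frame -2: TCA ATG ACC GGG AGG TAA GCT ATC GGC GGT AAT GAC AGG CGG AAC GGC GCT GCA GTC AAA TTG AAG CGA CTG — ATG at 5, stop TAA at 17 → 15 nt.
Frame -3: CAA TGA CCG GGA GGT AAG CTA TCG GCG GTA ATG ACA GGC GGA ACG GCG CTG CAG TCA AAT TGA AGC GAC — ATG at 33, stop TGA at 63 → 33 nt.
Longest: frame -3, positions 33–65, 33 nt = 11 codons = 10 aa. → 11 codons.

11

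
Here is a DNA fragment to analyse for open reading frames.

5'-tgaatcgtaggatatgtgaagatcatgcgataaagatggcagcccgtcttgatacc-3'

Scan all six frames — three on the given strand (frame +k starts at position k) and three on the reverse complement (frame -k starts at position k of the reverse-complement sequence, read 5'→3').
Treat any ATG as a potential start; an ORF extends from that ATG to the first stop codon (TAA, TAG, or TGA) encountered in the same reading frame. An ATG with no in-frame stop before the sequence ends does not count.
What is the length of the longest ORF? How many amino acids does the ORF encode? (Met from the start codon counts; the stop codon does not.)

Reverse complement (5'→3'): GGTATCAAGACGGGCTGCCATCTTTATCGCATGATCTTCACATATCCTACGATTCA
Frame +1: TGA ATC GTA GGA TAT GTG AAG ATC ATG CGA TAA AGA TGG CAG CCC GTC TTG ATA — ATG at 25, stop TAA at 31 → 9 nt.
Frame +2: GAA TCG TAG GAT ATG TGA AGA TCA TGC GAT AAA GAT GGC AGC CCG TCT TGA TAC — ATG at 14, stop TGA at 17 → 6 nt.
Frame +3: AAT CGT AGG ATA TGT GAA GAT CAT GCG ATA AAG ATG GCA GCC CGT CTT GAT ACC — no ATG→stop ORF.
Frame -1: GGT ATC AAG ACG GGC TGC CAT CTT TAT CGC ATG ATC TTC ACA TAT CCT ACG ATT — no ATG→stop ORF.
Frame -2: GTA TCA AGA CGG GCT GCC ATC TTT ATC GCA TGA TCT TCA CAT ATC CTA CGA TTC — no ATG→stop ORF.
Frame -3: TAT CAA GAC GGG CTG CCA TCT TTA TCG CAT GAT CTT CAC ATA TCC TAC GAT TCA — no ATG→stop ORF.
Longest: frame +1, positions 25–33, 9 nt = 3 codons = 2 aa. → 2 amino acids.

2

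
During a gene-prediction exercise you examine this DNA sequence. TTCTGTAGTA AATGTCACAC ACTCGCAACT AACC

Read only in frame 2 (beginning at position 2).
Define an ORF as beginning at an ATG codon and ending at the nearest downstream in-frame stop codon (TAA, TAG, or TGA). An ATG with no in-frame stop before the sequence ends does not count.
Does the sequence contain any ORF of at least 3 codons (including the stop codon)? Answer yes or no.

no

Frame 2: TCT GTA GTA AAT GTC ACA CAC TCG CAA CTA ACC — no ATG→stop ORF.
Largest ORF found is 0 codons < 3, so no.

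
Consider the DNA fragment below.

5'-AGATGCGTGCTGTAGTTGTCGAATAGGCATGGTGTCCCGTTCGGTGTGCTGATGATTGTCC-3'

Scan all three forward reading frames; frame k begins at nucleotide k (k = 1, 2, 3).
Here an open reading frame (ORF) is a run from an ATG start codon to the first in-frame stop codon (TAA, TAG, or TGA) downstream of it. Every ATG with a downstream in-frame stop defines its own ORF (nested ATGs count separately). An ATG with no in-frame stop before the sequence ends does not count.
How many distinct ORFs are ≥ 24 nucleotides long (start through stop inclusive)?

Frame 1: AGA TGC GTG CTG TAG TTG TCG AAT AGG CAT GGT GTC CCG TTC GGT GTG CTG ATG ATT GTC — no ATG→stop ORF.
Frame 2: GAT GCG TGC TGT AGT TGT CGA ATA GGC ATG GTG TCC CGT TCG GTG TGC TGA TGA TTG TCC — ATG at 29, stop TGA at 50 → 24 nt.
Frame 3: ATG CGT GCT GTA GTT GTC GAA TAG GCA TGG TGT CCC GTT CGG TGT GCT GAT GAT TGT — ATG at 3, stop TAG at 24 → 24 nt.
ORFs ≥ 24 nucleotides: frame 2 29–52 (24 nucleotides), frame 3 3–26 (24 nucleotides). Count = 2.

2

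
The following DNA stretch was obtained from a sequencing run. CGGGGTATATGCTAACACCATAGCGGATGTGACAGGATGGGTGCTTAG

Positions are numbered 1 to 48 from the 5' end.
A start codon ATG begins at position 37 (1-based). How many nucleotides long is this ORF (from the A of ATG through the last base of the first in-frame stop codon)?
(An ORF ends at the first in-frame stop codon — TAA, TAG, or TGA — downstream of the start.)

12

Codons from position 37: ATG (37–39), GGT (40–42), GCT (43–45), TAG (46–48).
TAG is the first in-frame stop; ORF spans 37–48, 12 nucleotides.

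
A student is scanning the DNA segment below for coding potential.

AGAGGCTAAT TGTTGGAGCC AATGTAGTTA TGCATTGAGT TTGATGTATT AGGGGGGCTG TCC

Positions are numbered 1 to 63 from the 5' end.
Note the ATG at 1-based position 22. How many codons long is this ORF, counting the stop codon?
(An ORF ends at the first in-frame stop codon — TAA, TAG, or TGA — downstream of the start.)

2

Codons from position 22: ATG (22–24), TAG (25–27).
TAG is the first in-frame stop; that's 2 codons including the stop.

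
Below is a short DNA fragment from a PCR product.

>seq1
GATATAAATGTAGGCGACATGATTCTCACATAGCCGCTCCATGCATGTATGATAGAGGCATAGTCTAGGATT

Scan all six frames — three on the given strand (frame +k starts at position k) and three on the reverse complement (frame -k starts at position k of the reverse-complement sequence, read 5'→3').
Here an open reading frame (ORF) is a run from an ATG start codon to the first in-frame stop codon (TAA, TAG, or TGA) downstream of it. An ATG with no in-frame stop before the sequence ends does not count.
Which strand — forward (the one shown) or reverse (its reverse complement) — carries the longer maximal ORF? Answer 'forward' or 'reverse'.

reverse

Reverse complement (5'→3'): AATCCTAGACTATGCCTCTATCATACATGCATGGAGCGGCTATGTGAGAATCATGTCGCCTACATTTATATC
Frame +1: GAT ATA AAT GTA GGC GAC ATG ATT CTC ACA TAG CCG CTC CAT GCA TGT ATG ATA GAG GCA TAG TCT AGG ATT — ATG at 19, stop TAG at 31 → 15 nt; ATG at 49, stop TAG at 61 → 15 nt.
Frame +2: ATA TAA ATG TAG GCG ACA TGA TTC TCA CAT AGC CGC TCC ATG CAT GTA TGA TAG AGG CAT AGT CTA GGA — ATG at 8, stop TAG at 11 → 6 nt; ATG at 41, stop TGA at 50 → 12 nt.
Frame +3: TAT AAA TGT AGG CGA CAT GAT TCT CAC ATA GCC GCT CCA TGC ATG TAT GAT AGA GGC ATA GTC TAG GAT — ATG at 45, stop TAG at 66 → 24 nt.
Frame -1: AAT CCT AGA CTA TGC CTC TAT CAT ACA TGC ATG GAG CGG CTA TGT GAG AAT CAT GTC GCC TAC ATT TAT ATC — no ATG→stop ORF.
Frame -2: ATC CTA GAC TAT GCC TCT ATC ATA CAT GCA TGG AGC GGC TAT GTG AGA ATC ATG TCG CCT ACA TTT ATA — no ATG→stop ORF.
Frame -3: TCC TAG ACT ATG CCT CTA TCA TAC ATG CAT GGA GCG GCT ATG TGA GAA TCA TGT CGC CTA CAT TTA TAT — ATG at 12, stop TGA at 45 → 36 nt; ATG at 27, stop TGA at 45 → 21 nt; ATG at 42, stop TGA at 45 → 6 nt.
Forward-strand max 24 nt; reverse-strand max 36 nt. The reverse strand has the longer ORF.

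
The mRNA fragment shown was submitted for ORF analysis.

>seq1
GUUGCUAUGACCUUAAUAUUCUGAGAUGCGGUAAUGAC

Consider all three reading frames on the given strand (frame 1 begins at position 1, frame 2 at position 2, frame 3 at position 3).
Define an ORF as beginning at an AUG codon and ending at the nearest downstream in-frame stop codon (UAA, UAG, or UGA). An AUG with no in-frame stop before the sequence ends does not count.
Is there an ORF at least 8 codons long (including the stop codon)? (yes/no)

Frame 1: GUU GCU AUG ACC UUA AUA UUC UGA GAU GCG GUA AUG — AUG at 7, stop UGA at 22 → 18 nt.
Frame 2: UUG CUA UGA CCU UAA UAU UCU GAG AUG CGG UAA UGA — AUG at 26, stop UAA at 32 → 9 nt.
Frame 3: UGC UAU GAC CUU AAU AUU CUG AGA UGC GGU AAU GAC — no AUG→stop ORF.
Largest ORF found is 6 codons < 8, so no.

no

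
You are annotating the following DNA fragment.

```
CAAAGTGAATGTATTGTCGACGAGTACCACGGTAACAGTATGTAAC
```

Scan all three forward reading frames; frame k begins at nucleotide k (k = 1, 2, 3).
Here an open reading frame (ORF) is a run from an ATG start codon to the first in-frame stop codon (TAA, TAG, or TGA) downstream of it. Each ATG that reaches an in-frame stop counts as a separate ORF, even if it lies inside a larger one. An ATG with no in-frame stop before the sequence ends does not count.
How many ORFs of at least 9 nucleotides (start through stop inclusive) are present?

1

Frame 1: CAA AGT GAA TGT ATT GTC GAC GAG TAC CAC GGT AAC AGT ATG TAA — ATG at 40, stop TAA at 43 → 6 nt.
Frame 2: AAA GTG AAT GTA TTG TCG ACG AGT ACC ACG GTA ACA GTA TGT AAC — no ATG→stop ORF.
Frame 3: AAG TGA ATG TAT TGT CGA CGA GTA CCA CGG TAA CAG TAT GTA — ATG at 9, stop TAA at 33 → 27 nt.
ORFs ≥ 9 nucleotides: frame 3 9–35 (27 nucleotides). Count = 1.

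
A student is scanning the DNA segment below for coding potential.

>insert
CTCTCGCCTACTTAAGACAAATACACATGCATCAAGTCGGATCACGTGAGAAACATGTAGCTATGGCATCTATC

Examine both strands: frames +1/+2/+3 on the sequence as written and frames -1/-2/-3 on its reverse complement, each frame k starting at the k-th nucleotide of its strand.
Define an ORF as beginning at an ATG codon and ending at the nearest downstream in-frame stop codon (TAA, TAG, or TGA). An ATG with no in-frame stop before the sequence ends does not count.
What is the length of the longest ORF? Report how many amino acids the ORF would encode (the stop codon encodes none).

Reverse complement (5'→3'): GATAGATGCCATAGCTACATGTTTCTCACGTGATCCGACTTGATGCATGTGTATTTGTCTTAAGTAGGCGAGAG
Frame +1: CTC TCG CCT ACT TAA GAC AAA TAC ACA TGC ATC AAG TCG GAT CAC GTG AGA AAC ATG TAG CTA TGG CAT CTA — ATG at 55, stop TAG at 58 → 6 nt.
Frame +2: TCT CGC CTA CTT AAG ACA AAT ACA CAT GCA TCA AGT CGG ATC ACG TGA GAA ACA TGT AGC TAT GGC ATC TAT — no ATG→stop ORF.
Frame +3: CTC GCC TAC TTA AGA CAA ATA CAC ATG CAT CAA GTC GGA TCA CGT GAG AAA CAT GTA GCT ATG GCA TCT ATC — no ATG→stop ORF.
Frame -1: GAT AGA TGC CAT AGC TAC ATG TTT CTC ACG TGA TCC GAC TTG ATG CAT GTG TAT TTG TCT TAA GTA GGC GAG — ATG at 19, stop TGA at 31 → 15 nt; ATG at 43, stop TAA at 61 → 21 nt.
Frame -2: ATA GAT GCC ATA GCT ACA TGT TTC TCA CGT GAT CCG ACT TGA TGC ATG TGT ATT TGT CTT AAG TAG GCG AGA — ATG at 47, stop TAG at 65 → 21 nt.
Frame -3: TAG ATG CCA TAG CTA CAT GTT TCT CAC GTG ATC CGA CTT GAT GCA TGT GTA TTT GTC TTA AGT AGG CGA GAG — ATG at 6, stop TAG at 12 → 9 nt.
Longest: frame -1, positions 43–63, 21 nt = 7 codons = 6 aa. → 6 amino acids.

6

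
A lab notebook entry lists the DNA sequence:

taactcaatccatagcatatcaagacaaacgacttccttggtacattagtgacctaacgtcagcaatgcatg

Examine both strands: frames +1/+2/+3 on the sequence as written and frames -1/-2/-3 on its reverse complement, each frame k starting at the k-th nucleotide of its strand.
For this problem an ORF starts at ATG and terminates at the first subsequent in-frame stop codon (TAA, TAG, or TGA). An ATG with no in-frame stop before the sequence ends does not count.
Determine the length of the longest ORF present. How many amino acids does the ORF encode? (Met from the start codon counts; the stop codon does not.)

Reverse complement (5'→3'): CATGCATTGCTGACGTTAGGTCACTAATGTACCAAGGAAGTCGTTTGTCTTGATATGCTATGGATTGAGTTA
Frame +1: TAA CTC AAT CCA TAG CAT ATC AAG ACA AAC GAC TTC CTT GGT ACA TTA GTG ACC TAA CGT CAG CAA TGC ATG — no ATG→stop ORF.
Frame +2: AAC TCA ATC CAT AGC ATA TCA AGA CAA ACG ACT TCC TTG GTA CAT TAG TGA CCT AAC GTC AGC AAT GCA — no ATG→stop ORF.
Frame +3: ACT CAA TCC ATA GCA TAT CAA GAC AAA CGA CTT CCT TGG TAC ATT AGT GAC CTA ACG TCA GCA ATG CAT — no ATG→stop ORF.
Frame -1: CAT GCA TTG CTG ACG TTA GGT CAC TAA TGT ACC AAG GAA GTC GTT TGT CTT GAT ATG CTA TGG ATT GAG TTA — no ATG→stop ORF.
Frame -2: ATG CAT TGC TGA CGT TAG GTC ACT AAT GTA CCA AGG AAG TCG TTT GTC TTG ATA TGC TAT GGA TTG AGT — ATG at 2, stop TGA at 11 → 12 nt.
Frame -3: TGC ATT GCT GAC GTT AGG TCA CTA ATG TAC CAA GGA AGT CGT TTG TCT TGA TAT GCT ATG GAT TGA GTT — ATG at 27, stop TGA at 51 → 27 nt; ATG at 60, stop TGA at 66 → 9 nt.
Longest: frame -3, positions 27–53, 27 nt = 9 codons = 8 aa. → 8 amino acids.

8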